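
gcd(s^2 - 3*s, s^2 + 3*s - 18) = s - 3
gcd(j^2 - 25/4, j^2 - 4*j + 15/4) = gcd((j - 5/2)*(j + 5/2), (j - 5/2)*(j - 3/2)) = j - 5/2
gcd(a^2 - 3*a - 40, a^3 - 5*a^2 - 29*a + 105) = a + 5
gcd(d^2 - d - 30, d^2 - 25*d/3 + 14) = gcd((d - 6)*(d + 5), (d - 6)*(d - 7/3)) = d - 6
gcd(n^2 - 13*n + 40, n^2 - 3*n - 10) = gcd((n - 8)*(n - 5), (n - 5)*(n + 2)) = n - 5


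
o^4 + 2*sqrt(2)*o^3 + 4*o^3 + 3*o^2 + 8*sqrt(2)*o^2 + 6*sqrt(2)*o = o*(o + 1)*(o + 3)*(o + 2*sqrt(2))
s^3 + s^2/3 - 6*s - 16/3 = (s - 8/3)*(s + 1)*(s + 2)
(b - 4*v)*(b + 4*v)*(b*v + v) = b^3*v + b^2*v - 16*b*v^3 - 16*v^3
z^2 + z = z*(z + 1)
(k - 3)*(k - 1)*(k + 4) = k^3 - 13*k + 12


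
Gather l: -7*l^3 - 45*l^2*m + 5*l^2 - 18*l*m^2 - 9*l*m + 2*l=-7*l^3 + l^2*(5 - 45*m) + l*(-18*m^2 - 9*m + 2)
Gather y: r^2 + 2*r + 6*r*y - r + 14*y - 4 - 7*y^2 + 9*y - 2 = r^2 + r - 7*y^2 + y*(6*r + 23) - 6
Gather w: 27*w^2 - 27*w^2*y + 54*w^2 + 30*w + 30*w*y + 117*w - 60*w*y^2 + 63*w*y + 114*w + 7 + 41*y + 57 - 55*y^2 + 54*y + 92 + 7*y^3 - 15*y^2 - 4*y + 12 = w^2*(81 - 27*y) + w*(-60*y^2 + 93*y + 261) + 7*y^3 - 70*y^2 + 91*y + 168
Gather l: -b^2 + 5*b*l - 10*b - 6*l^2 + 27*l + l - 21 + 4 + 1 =-b^2 - 10*b - 6*l^2 + l*(5*b + 28) - 16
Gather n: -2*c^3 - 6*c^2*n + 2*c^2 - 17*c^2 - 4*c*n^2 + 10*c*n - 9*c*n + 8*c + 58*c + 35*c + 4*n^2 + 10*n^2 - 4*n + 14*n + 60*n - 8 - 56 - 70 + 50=-2*c^3 - 15*c^2 + 101*c + n^2*(14 - 4*c) + n*(-6*c^2 + c + 70) - 84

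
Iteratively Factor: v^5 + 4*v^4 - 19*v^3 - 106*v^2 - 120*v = (v + 4)*(v^4 - 19*v^2 - 30*v) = (v + 3)*(v + 4)*(v^3 - 3*v^2 - 10*v) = v*(v + 3)*(v + 4)*(v^2 - 3*v - 10) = v*(v + 2)*(v + 3)*(v + 4)*(v - 5)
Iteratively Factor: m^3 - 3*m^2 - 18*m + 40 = (m - 2)*(m^2 - m - 20) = (m - 5)*(m - 2)*(m + 4)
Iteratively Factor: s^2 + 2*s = (s + 2)*(s)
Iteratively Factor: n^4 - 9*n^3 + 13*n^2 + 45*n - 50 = (n - 5)*(n^3 - 4*n^2 - 7*n + 10) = (n - 5)*(n - 1)*(n^2 - 3*n - 10) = (n - 5)*(n - 1)*(n + 2)*(n - 5)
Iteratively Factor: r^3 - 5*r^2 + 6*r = (r)*(r^2 - 5*r + 6) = r*(r - 2)*(r - 3)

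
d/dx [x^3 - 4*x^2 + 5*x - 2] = 3*x^2 - 8*x + 5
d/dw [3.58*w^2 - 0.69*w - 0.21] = 7.16*w - 0.69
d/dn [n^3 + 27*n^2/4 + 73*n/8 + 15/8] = 3*n^2 + 27*n/2 + 73/8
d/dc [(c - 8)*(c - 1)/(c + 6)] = (c^2 + 12*c - 62)/(c^2 + 12*c + 36)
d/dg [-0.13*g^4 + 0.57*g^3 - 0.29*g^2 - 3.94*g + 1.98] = -0.52*g^3 + 1.71*g^2 - 0.58*g - 3.94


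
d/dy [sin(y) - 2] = cos(y)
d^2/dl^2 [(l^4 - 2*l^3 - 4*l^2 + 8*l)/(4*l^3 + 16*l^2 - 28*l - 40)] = 3*(9*l^3 + 30*l^2 + 45*l + 40)/(2*(l^6 + 18*l^5 + 123*l^4 + 396*l^3 + 615*l^2 + 450*l + 125))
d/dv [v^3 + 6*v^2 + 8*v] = 3*v^2 + 12*v + 8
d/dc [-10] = 0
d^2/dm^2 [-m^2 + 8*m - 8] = -2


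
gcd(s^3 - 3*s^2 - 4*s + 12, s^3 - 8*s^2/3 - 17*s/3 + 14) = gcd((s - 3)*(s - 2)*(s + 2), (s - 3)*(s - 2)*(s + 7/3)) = s^2 - 5*s + 6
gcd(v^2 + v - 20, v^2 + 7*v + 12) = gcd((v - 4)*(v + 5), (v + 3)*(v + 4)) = 1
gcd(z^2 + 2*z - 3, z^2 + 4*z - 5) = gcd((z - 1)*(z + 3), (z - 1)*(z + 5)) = z - 1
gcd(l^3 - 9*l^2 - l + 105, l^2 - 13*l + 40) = l - 5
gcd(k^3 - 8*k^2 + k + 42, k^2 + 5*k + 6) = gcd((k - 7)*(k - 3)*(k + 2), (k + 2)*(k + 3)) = k + 2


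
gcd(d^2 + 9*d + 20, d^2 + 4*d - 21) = 1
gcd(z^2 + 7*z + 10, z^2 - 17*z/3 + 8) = 1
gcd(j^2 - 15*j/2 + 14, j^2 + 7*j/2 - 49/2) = j - 7/2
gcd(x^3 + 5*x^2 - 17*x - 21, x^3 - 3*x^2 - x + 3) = x^2 - 2*x - 3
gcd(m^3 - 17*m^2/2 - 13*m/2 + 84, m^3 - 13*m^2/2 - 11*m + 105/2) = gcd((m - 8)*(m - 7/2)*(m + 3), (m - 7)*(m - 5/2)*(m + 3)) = m + 3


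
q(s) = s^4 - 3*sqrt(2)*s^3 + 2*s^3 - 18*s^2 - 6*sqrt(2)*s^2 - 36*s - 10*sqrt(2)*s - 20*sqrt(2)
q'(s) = 4*s^3 - 9*sqrt(2)*s^2 + 6*s^2 - 36*s - 12*sqrt(2)*s - 36 - 10*sqrt(2)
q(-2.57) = 7.34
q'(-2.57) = -26.34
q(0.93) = -98.88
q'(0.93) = -102.01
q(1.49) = -164.29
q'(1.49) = -130.77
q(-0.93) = -2.01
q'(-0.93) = -9.92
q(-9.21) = 7134.08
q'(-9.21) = -3257.89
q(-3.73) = 100.21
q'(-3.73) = -153.75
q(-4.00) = 148.05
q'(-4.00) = -201.91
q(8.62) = 1656.24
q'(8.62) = 1555.35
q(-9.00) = 6473.57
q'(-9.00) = -3034.37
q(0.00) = -28.28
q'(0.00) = -50.14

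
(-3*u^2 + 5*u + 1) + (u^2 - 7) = -2*u^2 + 5*u - 6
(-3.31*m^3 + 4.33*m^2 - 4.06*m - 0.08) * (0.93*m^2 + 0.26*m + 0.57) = -3.0783*m^5 + 3.1663*m^4 - 4.5367*m^3 + 1.3381*m^2 - 2.335*m - 0.0456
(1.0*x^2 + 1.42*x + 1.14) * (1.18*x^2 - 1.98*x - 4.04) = 1.18*x^4 - 0.3044*x^3 - 5.5064*x^2 - 7.994*x - 4.6056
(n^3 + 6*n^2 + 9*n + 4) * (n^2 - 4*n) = n^5 + 2*n^4 - 15*n^3 - 32*n^2 - 16*n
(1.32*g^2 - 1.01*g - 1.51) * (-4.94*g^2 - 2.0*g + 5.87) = -6.5208*g^4 + 2.3494*g^3 + 17.2278*g^2 - 2.9087*g - 8.8637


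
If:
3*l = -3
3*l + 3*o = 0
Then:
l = -1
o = 1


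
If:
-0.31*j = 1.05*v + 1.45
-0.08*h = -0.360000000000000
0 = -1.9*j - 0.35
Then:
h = 4.50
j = -0.18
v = -1.33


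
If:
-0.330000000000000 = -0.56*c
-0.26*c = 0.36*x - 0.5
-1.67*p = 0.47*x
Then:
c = 0.59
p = -0.27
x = 0.96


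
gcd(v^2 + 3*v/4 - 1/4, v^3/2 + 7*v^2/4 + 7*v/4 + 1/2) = v + 1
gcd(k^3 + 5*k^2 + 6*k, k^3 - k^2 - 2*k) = k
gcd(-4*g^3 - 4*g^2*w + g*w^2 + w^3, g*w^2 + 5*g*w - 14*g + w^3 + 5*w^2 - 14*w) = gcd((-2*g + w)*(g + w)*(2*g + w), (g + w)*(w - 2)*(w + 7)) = g + w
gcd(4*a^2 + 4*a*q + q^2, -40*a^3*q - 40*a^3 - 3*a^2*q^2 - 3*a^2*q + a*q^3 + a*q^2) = 1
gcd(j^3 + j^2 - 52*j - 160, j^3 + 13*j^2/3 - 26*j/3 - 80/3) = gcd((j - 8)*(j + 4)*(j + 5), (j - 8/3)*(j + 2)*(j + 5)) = j + 5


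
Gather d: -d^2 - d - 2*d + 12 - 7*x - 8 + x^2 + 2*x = -d^2 - 3*d + x^2 - 5*x + 4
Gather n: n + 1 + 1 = n + 2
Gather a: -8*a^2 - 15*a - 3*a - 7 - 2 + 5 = -8*a^2 - 18*a - 4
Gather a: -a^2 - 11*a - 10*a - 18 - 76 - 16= -a^2 - 21*a - 110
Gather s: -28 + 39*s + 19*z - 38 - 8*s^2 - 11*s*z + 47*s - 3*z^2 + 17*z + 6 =-8*s^2 + s*(86 - 11*z) - 3*z^2 + 36*z - 60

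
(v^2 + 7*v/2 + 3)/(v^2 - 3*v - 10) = (v + 3/2)/(v - 5)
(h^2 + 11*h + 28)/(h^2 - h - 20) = (h + 7)/(h - 5)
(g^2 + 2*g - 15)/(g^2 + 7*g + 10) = (g - 3)/(g + 2)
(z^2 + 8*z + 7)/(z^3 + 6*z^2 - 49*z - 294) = (z + 1)/(z^2 - z - 42)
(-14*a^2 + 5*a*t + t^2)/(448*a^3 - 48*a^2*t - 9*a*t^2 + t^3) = (-2*a + t)/(64*a^2 - 16*a*t + t^2)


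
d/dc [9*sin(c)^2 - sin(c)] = (18*sin(c) - 1)*cos(c)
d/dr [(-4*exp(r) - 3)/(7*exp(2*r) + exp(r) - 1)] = ((4*exp(r) + 3)*(14*exp(r) + 1) - 28*exp(2*r) - 4*exp(r) + 4)*exp(r)/(7*exp(2*r) + exp(r) - 1)^2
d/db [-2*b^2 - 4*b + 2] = -4*b - 4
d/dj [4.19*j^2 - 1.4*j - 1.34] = 8.38*j - 1.4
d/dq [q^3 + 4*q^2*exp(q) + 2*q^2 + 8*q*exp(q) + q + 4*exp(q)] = 4*q^2*exp(q) + 3*q^2 + 16*q*exp(q) + 4*q + 12*exp(q) + 1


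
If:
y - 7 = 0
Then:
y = 7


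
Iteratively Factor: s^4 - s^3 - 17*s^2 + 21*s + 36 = (s + 1)*(s^3 - 2*s^2 - 15*s + 36) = (s + 1)*(s + 4)*(s^2 - 6*s + 9) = (s - 3)*(s + 1)*(s + 4)*(s - 3)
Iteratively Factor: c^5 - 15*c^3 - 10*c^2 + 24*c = (c - 4)*(c^4 + 4*c^3 + c^2 - 6*c) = (c - 4)*(c + 3)*(c^3 + c^2 - 2*c) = (c - 4)*(c - 1)*(c + 3)*(c^2 + 2*c) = (c - 4)*(c - 1)*(c + 2)*(c + 3)*(c)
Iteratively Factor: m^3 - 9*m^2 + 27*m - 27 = (m - 3)*(m^2 - 6*m + 9) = (m - 3)^2*(m - 3)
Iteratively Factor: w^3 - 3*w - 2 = (w + 1)*(w^2 - w - 2) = (w - 2)*(w + 1)*(w + 1)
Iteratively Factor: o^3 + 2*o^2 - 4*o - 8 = (o + 2)*(o^2 - 4) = (o - 2)*(o + 2)*(o + 2)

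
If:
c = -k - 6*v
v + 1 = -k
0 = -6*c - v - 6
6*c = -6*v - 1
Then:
No Solution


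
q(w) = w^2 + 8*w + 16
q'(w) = 2*w + 8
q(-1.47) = 6.40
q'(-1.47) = 5.06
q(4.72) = 76.04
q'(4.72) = 17.44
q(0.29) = 18.40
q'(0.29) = 8.58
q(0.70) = 22.09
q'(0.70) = 9.40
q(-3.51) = 0.24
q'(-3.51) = 0.98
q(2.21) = 38.56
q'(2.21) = 12.42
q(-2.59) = 1.99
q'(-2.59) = 2.82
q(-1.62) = 5.66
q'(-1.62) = 4.76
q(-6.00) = 4.00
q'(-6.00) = -4.00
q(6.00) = 100.00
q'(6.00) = 20.00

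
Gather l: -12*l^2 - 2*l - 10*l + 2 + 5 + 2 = -12*l^2 - 12*l + 9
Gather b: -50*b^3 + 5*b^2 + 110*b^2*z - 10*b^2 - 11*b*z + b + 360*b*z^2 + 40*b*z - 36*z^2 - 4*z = -50*b^3 + b^2*(110*z - 5) + b*(360*z^2 + 29*z + 1) - 36*z^2 - 4*z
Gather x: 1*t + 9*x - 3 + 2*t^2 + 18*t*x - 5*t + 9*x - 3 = 2*t^2 - 4*t + x*(18*t + 18) - 6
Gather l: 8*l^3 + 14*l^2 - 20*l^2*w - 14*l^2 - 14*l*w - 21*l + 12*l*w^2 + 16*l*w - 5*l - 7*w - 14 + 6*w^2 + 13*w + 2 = 8*l^3 - 20*l^2*w + l*(12*w^2 + 2*w - 26) + 6*w^2 + 6*w - 12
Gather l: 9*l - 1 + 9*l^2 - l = 9*l^2 + 8*l - 1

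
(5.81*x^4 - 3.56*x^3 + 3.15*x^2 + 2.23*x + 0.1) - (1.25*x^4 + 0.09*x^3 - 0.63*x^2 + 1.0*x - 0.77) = 4.56*x^4 - 3.65*x^3 + 3.78*x^2 + 1.23*x + 0.87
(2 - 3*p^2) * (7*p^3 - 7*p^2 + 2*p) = -21*p^5 + 21*p^4 + 8*p^3 - 14*p^2 + 4*p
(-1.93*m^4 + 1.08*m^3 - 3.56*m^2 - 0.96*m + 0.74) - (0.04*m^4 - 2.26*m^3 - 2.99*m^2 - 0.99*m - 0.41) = -1.97*m^4 + 3.34*m^3 - 0.57*m^2 + 0.03*m + 1.15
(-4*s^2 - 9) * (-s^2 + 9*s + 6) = 4*s^4 - 36*s^3 - 15*s^2 - 81*s - 54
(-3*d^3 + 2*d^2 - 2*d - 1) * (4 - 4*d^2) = 12*d^5 - 8*d^4 - 4*d^3 + 12*d^2 - 8*d - 4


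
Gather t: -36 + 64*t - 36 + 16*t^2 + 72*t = 16*t^2 + 136*t - 72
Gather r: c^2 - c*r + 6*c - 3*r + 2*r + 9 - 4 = c^2 + 6*c + r*(-c - 1) + 5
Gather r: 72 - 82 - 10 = -20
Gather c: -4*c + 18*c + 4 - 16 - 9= 14*c - 21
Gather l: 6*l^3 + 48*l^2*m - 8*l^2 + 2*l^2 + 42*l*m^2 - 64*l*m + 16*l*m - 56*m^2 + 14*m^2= 6*l^3 + l^2*(48*m - 6) + l*(42*m^2 - 48*m) - 42*m^2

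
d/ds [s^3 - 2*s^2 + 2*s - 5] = 3*s^2 - 4*s + 2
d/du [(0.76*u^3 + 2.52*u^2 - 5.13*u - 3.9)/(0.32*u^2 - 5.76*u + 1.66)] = (0.2432*u^4 - 8.7552*u^3 - 9.0888*u^2 + 10.8624*u - 30.9798)/(0.1024*u^4 - 3.6864*u^3 + 34.24*u^2 - 19.1232*u + 2.7556)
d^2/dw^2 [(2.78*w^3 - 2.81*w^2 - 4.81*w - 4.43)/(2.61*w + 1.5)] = (37.875276*w^3 + 65.3022*w^2 + 37.53*w - 35.337906)/(17.779581*w^3 + 30.65445*w^2 + 17.6175*w + 3.375)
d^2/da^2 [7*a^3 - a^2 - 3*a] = 42*a - 2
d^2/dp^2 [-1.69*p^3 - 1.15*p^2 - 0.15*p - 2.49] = -10.14*p - 2.3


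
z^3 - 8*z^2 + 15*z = z*(z - 5)*(z - 3)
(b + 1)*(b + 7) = b^2 + 8*b + 7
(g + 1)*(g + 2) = g^2 + 3*g + 2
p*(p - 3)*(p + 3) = p^3 - 9*p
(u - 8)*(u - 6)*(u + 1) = u^3 - 13*u^2 + 34*u + 48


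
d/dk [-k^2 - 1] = -2*k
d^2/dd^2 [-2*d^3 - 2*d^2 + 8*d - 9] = -12*d - 4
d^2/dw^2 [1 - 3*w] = 0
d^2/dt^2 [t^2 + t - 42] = 2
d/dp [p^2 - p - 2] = 2*p - 1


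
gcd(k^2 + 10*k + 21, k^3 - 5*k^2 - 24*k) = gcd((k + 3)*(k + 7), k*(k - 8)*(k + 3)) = k + 3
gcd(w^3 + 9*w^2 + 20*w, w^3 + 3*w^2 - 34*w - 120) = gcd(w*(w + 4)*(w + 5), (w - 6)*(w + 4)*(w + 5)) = w^2 + 9*w + 20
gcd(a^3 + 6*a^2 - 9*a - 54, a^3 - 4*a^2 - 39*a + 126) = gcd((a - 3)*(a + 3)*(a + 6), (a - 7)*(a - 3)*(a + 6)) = a^2 + 3*a - 18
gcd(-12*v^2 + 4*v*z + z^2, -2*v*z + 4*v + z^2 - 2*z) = -2*v + z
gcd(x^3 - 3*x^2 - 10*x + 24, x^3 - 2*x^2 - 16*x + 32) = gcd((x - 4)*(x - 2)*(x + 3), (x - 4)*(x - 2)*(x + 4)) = x^2 - 6*x + 8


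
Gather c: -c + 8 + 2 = 10 - c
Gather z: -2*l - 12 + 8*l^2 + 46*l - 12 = 8*l^2 + 44*l - 24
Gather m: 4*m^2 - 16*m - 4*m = 4*m^2 - 20*m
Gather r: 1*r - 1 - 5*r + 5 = 4 - 4*r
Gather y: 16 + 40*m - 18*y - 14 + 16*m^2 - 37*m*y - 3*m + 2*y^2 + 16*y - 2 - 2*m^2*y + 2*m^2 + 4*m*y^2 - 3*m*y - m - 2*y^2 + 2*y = 18*m^2 + 4*m*y^2 + 36*m + y*(-2*m^2 - 40*m)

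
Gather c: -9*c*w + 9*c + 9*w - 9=c*(9 - 9*w) + 9*w - 9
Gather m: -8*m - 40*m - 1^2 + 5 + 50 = 54 - 48*m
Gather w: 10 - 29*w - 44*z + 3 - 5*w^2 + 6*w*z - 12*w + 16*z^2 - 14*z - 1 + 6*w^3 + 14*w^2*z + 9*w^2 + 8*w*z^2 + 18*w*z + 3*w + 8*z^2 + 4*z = 6*w^3 + w^2*(14*z + 4) + w*(8*z^2 + 24*z - 38) + 24*z^2 - 54*z + 12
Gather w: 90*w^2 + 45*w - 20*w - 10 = 90*w^2 + 25*w - 10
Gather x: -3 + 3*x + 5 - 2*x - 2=x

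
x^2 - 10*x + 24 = (x - 6)*(x - 4)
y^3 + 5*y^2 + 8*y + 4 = (y + 1)*(y + 2)^2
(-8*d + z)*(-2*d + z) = 16*d^2 - 10*d*z + z^2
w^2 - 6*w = w*(w - 6)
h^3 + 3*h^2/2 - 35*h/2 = h*(h - 7/2)*(h + 5)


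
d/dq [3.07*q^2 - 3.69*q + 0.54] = 6.14*q - 3.69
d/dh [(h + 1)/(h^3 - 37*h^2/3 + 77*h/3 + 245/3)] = 6*(-3*h^2 - 7*h - 12)/(9*h^5 - 159*h^4 + 718*h^3 + 798*h^2 - 6615*h - 8575)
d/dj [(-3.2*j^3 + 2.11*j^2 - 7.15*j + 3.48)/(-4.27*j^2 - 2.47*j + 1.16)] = (13.664*j^4 + 15.808*j^3 - 46.8782*j^2 + 34.6144*j + 0.301600000000001)/(18.2329*j^4 + 21.0938*j^3 - 3.8055*j^2 - 5.7304*j + 1.3456)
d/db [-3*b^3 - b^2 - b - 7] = -9*b^2 - 2*b - 1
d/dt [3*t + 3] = 3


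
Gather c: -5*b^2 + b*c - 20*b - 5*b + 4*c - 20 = -5*b^2 - 25*b + c*(b + 4) - 20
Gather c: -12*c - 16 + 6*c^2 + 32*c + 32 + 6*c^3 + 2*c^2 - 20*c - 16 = 6*c^3 + 8*c^2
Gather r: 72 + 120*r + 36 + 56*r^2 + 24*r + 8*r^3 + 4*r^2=8*r^3 + 60*r^2 + 144*r + 108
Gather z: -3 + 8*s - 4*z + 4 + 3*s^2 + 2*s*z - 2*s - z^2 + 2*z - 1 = 3*s^2 + 6*s - z^2 + z*(2*s - 2)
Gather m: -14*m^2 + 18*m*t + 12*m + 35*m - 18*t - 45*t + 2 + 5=-14*m^2 + m*(18*t + 47) - 63*t + 7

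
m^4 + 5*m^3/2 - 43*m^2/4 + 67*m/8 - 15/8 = (m - 3/2)*(m - 1/2)^2*(m + 5)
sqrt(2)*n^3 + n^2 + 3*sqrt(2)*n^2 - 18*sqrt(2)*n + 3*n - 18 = (n - 3)*(n + 6)*(sqrt(2)*n + 1)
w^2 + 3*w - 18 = (w - 3)*(w + 6)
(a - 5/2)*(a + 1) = a^2 - 3*a/2 - 5/2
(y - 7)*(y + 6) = y^2 - y - 42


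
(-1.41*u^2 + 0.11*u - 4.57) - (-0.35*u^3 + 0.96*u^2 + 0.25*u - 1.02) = 0.35*u^3 - 2.37*u^2 - 0.14*u - 3.55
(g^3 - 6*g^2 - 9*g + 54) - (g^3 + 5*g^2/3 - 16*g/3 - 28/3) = -23*g^2/3 - 11*g/3 + 190/3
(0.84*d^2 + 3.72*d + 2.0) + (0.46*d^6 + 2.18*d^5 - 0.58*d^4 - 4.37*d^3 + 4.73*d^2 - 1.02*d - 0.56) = 0.46*d^6 + 2.18*d^5 - 0.58*d^4 - 4.37*d^3 + 5.57*d^2 + 2.7*d + 1.44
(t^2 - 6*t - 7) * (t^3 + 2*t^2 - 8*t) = t^5 - 4*t^4 - 27*t^3 + 34*t^2 + 56*t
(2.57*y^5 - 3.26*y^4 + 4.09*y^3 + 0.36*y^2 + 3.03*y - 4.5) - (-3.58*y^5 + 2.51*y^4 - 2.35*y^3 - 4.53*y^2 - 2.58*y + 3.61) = 6.15*y^5 - 5.77*y^4 + 6.44*y^3 + 4.89*y^2 + 5.61*y - 8.11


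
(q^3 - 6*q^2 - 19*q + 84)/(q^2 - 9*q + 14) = (q^2 + q - 12)/(q - 2)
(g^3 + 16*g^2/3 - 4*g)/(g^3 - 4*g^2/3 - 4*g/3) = (-3*g^2 - 16*g + 12)/(-3*g^2 + 4*g + 4)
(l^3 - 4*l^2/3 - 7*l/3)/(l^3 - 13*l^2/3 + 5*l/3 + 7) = l/(l - 3)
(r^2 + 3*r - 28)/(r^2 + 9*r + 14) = (r - 4)/(r + 2)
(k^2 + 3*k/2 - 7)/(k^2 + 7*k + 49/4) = 2*(k - 2)/(2*k + 7)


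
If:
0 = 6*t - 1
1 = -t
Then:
No Solution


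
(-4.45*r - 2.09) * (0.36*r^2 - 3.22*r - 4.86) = -1.602*r^3 + 13.5766*r^2 + 28.3568*r + 10.1574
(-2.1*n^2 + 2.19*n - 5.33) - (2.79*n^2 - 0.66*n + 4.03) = -4.89*n^2 + 2.85*n - 9.36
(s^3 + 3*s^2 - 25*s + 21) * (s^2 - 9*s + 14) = s^5 - 6*s^4 - 38*s^3 + 288*s^2 - 539*s + 294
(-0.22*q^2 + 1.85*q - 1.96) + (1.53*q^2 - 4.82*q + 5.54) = 1.31*q^2 - 2.97*q + 3.58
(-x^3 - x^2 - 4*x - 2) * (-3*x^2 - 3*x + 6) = 3*x^5 + 6*x^4 + 9*x^3 + 12*x^2 - 18*x - 12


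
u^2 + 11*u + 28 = (u + 4)*(u + 7)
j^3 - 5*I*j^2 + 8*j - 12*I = (j - 6*I)*(j - I)*(j + 2*I)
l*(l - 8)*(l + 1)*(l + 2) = l^4 - 5*l^3 - 22*l^2 - 16*l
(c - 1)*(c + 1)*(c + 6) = c^3 + 6*c^2 - c - 6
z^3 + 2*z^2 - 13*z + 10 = (z - 2)*(z - 1)*(z + 5)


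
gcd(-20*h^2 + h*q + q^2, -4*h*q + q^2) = -4*h + q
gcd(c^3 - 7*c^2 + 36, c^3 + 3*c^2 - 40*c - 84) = c^2 - 4*c - 12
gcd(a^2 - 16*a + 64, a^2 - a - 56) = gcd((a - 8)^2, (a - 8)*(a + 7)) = a - 8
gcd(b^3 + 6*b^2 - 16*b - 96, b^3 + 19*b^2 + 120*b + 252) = b + 6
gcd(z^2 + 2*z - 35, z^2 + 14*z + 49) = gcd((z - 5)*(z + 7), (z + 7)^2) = z + 7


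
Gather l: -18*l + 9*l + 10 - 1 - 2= 7 - 9*l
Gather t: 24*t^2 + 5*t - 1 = 24*t^2 + 5*t - 1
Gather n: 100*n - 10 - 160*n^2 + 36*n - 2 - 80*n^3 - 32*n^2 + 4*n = -80*n^3 - 192*n^2 + 140*n - 12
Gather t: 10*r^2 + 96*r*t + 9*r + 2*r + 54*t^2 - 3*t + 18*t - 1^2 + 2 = 10*r^2 + 11*r + 54*t^2 + t*(96*r + 15) + 1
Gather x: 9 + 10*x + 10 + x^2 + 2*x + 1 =x^2 + 12*x + 20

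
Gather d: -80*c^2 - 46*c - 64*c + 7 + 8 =-80*c^2 - 110*c + 15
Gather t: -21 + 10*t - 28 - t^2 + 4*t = -t^2 + 14*t - 49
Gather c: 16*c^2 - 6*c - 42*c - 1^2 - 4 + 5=16*c^2 - 48*c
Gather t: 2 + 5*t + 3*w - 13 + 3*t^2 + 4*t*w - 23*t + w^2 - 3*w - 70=3*t^2 + t*(4*w - 18) + w^2 - 81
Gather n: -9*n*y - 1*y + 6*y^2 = -9*n*y + 6*y^2 - y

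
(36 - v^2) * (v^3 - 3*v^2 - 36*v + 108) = -v^5 + 3*v^4 + 72*v^3 - 216*v^2 - 1296*v + 3888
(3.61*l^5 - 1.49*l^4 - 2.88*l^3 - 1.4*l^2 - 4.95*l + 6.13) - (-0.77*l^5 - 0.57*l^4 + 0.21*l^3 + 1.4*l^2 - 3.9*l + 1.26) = 4.38*l^5 - 0.92*l^4 - 3.09*l^3 - 2.8*l^2 - 1.05*l + 4.87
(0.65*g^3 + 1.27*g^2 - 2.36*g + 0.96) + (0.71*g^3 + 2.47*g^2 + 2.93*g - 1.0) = 1.36*g^3 + 3.74*g^2 + 0.57*g - 0.04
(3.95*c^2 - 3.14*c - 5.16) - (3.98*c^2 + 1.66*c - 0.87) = -0.0299999999999998*c^2 - 4.8*c - 4.29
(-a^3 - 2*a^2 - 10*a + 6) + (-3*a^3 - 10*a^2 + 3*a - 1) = -4*a^3 - 12*a^2 - 7*a + 5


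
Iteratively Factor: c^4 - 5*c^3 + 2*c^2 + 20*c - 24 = (c - 2)*(c^3 - 3*c^2 - 4*c + 12) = (c - 2)^2*(c^2 - c - 6) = (c - 2)^2*(c + 2)*(c - 3)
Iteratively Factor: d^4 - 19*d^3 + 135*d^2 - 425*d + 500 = (d - 5)*(d^3 - 14*d^2 + 65*d - 100) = (d - 5)^2*(d^2 - 9*d + 20) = (d - 5)^2*(d - 4)*(d - 5)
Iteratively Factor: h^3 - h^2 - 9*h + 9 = (h + 3)*(h^2 - 4*h + 3) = (h - 3)*(h + 3)*(h - 1)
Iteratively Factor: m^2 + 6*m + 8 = (m + 4)*(m + 2)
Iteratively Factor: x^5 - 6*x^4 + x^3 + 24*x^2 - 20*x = (x - 1)*(x^4 - 5*x^3 - 4*x^2 + 20*x) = x*(x - 1)*(x^3 - 5*x^2 - 4*x + 20) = x*(x - 2)*(x - 1)*(x^2 - 3*x - 10) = x*(x - 5)*(x - 2)*(x - 1)*(x + 2)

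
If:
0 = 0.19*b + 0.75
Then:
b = -3.95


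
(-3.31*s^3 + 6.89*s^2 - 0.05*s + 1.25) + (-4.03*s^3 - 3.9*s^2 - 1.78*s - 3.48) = -7.34*s^3 + 2.99*s^2 - 1.83*s - 2.23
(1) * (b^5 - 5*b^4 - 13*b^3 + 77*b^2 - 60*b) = b^5 - 5*b^4 - 13*b^3 + 77*b^2 - 60*b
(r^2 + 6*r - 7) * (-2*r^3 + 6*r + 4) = -2*r^5 - 12*r^4 + 20*r^3 + 40*r^2 - 18*r - 28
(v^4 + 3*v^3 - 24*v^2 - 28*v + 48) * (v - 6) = v^5 - 3*v^4 - 42*v^3 + 116*v^2 + 216*v - 288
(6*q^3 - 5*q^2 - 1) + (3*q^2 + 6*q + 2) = 6*q^3 - 2*q^2 + 6*q + 1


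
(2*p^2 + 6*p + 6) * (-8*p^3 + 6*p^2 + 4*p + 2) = -16*p^5 - 36*p^4 - 4*p^3 + 64*p^2 + 36*p + 12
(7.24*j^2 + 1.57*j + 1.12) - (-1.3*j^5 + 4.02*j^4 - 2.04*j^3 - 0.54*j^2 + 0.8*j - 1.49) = 1.3*j^5 - 4.02*j^4 + 2.04*j^3 + 7.78*j^2 + 0.77*j + 2.61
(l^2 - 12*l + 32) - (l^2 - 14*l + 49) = 2*l - 17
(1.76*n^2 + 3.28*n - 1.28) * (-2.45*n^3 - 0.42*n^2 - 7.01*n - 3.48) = -4.312*n^5 - 8.7752*n^4 - 10.5792*n^3 - 28.58*n^2 - 2.4416*n + 4.4544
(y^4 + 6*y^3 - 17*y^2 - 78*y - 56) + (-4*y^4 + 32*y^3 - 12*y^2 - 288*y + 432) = -3*y^4 + 38*y^3 - 29*y^2 - 366*y + 376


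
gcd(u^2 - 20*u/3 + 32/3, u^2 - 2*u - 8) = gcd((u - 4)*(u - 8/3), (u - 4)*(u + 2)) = u - 4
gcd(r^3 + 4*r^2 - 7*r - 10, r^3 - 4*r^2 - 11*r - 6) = r + 1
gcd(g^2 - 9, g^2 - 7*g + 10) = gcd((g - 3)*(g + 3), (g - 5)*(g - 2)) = 1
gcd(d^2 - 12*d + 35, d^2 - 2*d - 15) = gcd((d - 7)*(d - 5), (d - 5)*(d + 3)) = d - 5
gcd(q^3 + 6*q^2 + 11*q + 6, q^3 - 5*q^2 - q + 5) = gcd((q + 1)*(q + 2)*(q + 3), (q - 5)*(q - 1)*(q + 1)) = q + 1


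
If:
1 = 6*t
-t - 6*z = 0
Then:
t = 1/6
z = -1/36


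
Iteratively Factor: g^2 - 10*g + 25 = (g - 5)*(g - 5)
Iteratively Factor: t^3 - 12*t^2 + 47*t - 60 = (t - 4)*(t^2 - 8*t + 15) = (t - 4)*(t - 3)*(t - 5)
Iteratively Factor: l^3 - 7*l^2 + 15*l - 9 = (l - 3)*(l^2 - 4*l + 3) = (l - 3)^2*(l - 1)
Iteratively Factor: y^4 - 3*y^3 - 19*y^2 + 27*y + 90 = (y - 5)*(y^3 + 2*y^2 - 9*y - 18) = (y - 5)*(y - 3)*(y^2 + 5*y + 6) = (y - 5)*(y - 3)*(y + 2)*(y + 3)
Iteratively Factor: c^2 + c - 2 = (c + 2)*(c - 1)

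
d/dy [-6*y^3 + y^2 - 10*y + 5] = -18*y^2 + 2*y - 10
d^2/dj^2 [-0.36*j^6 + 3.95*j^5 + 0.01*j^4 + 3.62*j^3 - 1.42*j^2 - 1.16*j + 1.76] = -10.8*j^4 + 79.0*j^3 + 0.12*j^2 + 21.72*j - 2.84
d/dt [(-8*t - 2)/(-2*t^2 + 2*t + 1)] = 4*(-4*t^2 - 2*t - 1)/(4*t^4 - 8*t^3 + 4*t + 1)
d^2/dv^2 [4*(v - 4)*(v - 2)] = 8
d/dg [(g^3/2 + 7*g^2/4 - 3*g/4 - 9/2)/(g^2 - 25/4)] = (8*g^4 - 138*g^2 - 206*g + 75)/(16*g^4 - 200*g^2 + 625)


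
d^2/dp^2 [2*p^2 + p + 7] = 4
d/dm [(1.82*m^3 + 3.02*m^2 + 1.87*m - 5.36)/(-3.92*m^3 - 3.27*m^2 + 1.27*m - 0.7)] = (3.5527136788005e-15*m^5 + 5.887*m^4 + 19.2836*m^3 - 56.9053*m^2 - 39.2824*m + 5.4982)/(15.3664*m^6 + 25.6368*m^5 + 0.7361*m^4 - 2.8178*m^3 + 6.1909*m^2 - 1.778*m + 0.49)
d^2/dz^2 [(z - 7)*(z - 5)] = 2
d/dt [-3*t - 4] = -3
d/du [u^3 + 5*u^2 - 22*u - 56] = 3*u^2 + 10*u - 22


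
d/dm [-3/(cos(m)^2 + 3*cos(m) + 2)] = -3*(2*cos(m) + 3)*sin(m)/(cos(m)^2 + 3*cos(m) + 2)^2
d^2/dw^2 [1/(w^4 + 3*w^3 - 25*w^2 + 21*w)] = 2*(w*(-6*w^2 - 9*w + 25)*(w^3 + 3*w^2 - 25*w + 21) + (4*w^3 + 9*w^2 - 50*w + 21)^2)/(w^3*(w^3 + 3*w^2 - 25*w + 21)^3)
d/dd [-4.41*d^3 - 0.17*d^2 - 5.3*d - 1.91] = -13.23*d^2 - 0.34*d - 5.3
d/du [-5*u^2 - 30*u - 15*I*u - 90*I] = -10*u - 30 - 15*I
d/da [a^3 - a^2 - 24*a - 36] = 3*a^2 - 2*a - 24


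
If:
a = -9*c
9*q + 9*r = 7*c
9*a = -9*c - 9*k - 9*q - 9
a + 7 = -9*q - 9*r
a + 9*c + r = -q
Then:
No Solution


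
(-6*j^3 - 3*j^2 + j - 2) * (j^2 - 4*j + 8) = -6*j^5 + 21*j^4 - 35*j^3 - 30*j^2 + 16*j - 16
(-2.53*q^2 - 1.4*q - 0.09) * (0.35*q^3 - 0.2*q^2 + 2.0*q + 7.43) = -0.8855*q^5 + 0.0160000000000001*q^4 - 4.8115*q^3 - 21.5799*q^2 - 10.582*q - 0.6687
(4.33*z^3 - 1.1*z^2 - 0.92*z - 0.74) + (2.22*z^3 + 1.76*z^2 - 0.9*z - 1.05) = 6.55*z^3 + 0.66*z^2 - 1.82*z - 1.79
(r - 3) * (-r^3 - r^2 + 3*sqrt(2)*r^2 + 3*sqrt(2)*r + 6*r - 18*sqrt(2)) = -r^4 + 2*r^3 + 3*sqrt(2)*r^3 - 6*sqrt(2)*r^2 + 9*r^2 - 27*sqrt(2)*r - 18*r + 54*sqrt(2)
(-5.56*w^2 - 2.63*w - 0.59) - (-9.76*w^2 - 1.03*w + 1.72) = 4.2*w^2 - 1.6*w - 2.31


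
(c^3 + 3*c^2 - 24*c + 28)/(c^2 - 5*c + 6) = (c^2 + 5*c - 14)/(c - 3)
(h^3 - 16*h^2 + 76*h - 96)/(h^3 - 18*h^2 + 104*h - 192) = (h - 2)/(h - 4)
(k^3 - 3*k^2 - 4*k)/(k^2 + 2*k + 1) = k*(k - 4)/(k + 1)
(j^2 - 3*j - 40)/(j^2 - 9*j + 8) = (j + 5)/(j - 1)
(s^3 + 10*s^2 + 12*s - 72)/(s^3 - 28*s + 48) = (s + 6)/(s - 4)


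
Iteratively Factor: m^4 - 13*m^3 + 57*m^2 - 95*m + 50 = (m - 1)*(m^3 - 12*m^2 + 45*m - 50) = (m - 5)*(m - 1)*(m^2 - 7*m + 10) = (m - 5)^2*(m - 1)*(m - 2)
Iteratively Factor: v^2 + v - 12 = (v - 3)*(v + 4)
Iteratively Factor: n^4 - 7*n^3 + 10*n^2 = (n - 5)*(n^3 - 2*n^2) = n*(n - 5)*(n^2 - 2*n) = n*(n - 5)*(n - 2)*(n)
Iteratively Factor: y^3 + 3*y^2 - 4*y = (y + 4)*(y^2 - y) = (y - 1)*(y + 4)*(y)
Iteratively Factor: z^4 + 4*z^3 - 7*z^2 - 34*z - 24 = (z + 1)*(z^3 + 3*z^2 - 10*z - 24) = (z + 1)*(z + 4)*(z^2 - z - 6) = (z + 1)*(z + 2)*(z + 4)*(z - 3)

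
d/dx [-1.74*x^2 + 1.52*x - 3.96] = 1.52 - 3.48*x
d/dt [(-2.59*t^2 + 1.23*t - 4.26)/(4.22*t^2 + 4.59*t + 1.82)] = (-17.0787*t^2 + 26.5268*t + 21.792)/(17.8084*t^4 + 38.7396*t^3 + 36.4289*t^2 + 16.7076*t + 3.3124)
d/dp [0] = 0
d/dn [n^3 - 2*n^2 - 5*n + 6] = 3*n^2 - 4*n - 5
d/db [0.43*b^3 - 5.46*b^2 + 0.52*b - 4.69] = 1.29*b^2 - 10.92*b + 0.52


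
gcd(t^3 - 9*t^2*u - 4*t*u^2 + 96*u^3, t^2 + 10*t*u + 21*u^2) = t + 3*u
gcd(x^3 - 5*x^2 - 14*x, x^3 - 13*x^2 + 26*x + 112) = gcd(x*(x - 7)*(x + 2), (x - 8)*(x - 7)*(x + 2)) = x^2 - 5*x - 14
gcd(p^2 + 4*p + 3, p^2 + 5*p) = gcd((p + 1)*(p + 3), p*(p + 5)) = 1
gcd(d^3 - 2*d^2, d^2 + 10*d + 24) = 1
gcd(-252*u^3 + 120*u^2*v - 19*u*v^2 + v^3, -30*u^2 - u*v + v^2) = 6*u - v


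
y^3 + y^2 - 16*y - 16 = (y - 4)*(y + 1)*(y + 4)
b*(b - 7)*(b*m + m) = b^3*m - 6*b^2*m - 7*b*m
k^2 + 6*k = k*(k + 6)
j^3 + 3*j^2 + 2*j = j*(j + 1)*(j + 2)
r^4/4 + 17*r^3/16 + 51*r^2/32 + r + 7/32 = (r/4 + 1/4)*(r + 1/2)*(r + 1)*(r + 7/4)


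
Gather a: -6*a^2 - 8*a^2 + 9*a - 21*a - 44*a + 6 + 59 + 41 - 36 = -14*a^2 - 56*a + 70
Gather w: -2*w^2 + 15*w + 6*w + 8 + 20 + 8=-2*w^2 + 21*w + 36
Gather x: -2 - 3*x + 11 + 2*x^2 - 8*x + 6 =2*x^2 - 11*x + 15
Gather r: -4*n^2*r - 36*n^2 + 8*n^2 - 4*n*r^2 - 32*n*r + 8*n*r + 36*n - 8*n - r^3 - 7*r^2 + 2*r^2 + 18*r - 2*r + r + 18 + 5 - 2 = -28*n^2 + 28*n - r^3 + r^2*(-4*n - 5) + r*(-4*n^2 - 24*n + 17) + 21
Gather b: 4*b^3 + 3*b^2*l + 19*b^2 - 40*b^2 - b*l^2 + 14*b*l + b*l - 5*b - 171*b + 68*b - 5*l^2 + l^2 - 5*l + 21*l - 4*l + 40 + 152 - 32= 4*b^3 + b^2*(3*l - 21) + b*(-l^2 + 15*l - 108) - 4*l^2 + 12*l + 160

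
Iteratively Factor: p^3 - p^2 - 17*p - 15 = (p + 1)*(p^2 - 2*p - 15) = (p - 5)*(p + 1)*(p + 3)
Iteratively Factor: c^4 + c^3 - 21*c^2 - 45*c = (c + 3)*(c^3 - 2*c^2 - 15*c) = c*(c + 3)*(c^2 - 2*c - 15) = c*(c - 5)*(c + 3)*(c + 3)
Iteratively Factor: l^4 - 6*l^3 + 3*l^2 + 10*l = (l)*(l^3 - 6*l^2 + 3*l + 10) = l*(l + 1)*(l^2 - 7*l + 10) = l*(l - 2)*(l + 1)*(l - 5)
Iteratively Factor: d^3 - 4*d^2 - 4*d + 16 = (d - 4)*(d^2 - 4) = (d - 4)*(d + 2)*(d - 2)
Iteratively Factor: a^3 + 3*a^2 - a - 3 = (a + 1)*(a^2 + 2*a - 3) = (a - 1)*(a + 1)*(a + 3)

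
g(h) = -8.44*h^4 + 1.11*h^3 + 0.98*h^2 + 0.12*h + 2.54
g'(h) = -33.76*h^3 + 3.33*h^2 + 1.96*h + 0.12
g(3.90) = -1868.79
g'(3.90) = -1944.20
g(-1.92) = -116.63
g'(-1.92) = 247.58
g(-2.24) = -217.78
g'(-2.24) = 391.88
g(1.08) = -6.27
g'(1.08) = -36.41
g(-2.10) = -167.81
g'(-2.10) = 323.34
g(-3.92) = -2042.64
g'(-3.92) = 2077.18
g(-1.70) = -70.78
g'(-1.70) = 172.27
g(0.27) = 2.62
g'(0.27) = 0.23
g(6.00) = -10659.94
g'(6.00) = -7160.40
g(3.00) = -641.95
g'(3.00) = -875.55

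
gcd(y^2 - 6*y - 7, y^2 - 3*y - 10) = 1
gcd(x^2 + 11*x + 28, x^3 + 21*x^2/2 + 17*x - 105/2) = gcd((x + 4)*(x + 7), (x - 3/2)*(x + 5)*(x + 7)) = x + 7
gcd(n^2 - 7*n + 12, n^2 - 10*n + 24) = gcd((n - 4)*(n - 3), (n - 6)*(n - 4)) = n - 4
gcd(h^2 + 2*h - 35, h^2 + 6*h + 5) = 1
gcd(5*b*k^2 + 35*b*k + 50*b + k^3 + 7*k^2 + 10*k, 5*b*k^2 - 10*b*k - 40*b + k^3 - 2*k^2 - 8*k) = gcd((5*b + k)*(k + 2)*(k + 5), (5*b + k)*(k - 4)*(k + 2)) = 5*b*k + 10*b + k^2 + 2*k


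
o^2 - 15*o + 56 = (o - 8)*(o - 7)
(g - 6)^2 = g^2 - 12*g + 36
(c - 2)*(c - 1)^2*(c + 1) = c^4 - 3*c^3 + c^2 + 3*c - 2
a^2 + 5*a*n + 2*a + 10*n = (a + 2)*(a + 5*n)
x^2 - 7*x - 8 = (x - 8)*(x + 1)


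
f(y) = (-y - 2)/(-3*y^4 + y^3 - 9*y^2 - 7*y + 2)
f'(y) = (-y - 2)*(12*y^3 - 3*y^2 + 18*y + 7)/(-3*y^4 + y^3 - 9*y^2 - 7*y + 2)^2 - 1/(-3*y^4 + y^3 - 9*y^2 - 7*y + 2) = (3*y^4 - y^3 + 9*y^2 + 7*y - (y + 2)*(12*y^3 - 3*y^2 + 18*y + 7) - 2)/(3*y^4 - y^3 + 9*y^2 + 7*y - 2)^2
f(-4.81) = -0.00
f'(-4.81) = -0.00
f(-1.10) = 0.13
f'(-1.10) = 0.75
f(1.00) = 0.19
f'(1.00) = -0.34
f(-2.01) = -0.00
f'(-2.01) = 0.01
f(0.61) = 0.45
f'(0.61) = -1.34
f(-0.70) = -0.91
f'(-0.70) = 6.44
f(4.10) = 0.01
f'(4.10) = -0.00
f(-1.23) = 0.07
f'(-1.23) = 0.32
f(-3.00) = 0.00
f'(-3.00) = 0.00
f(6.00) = 0.00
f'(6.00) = 0.00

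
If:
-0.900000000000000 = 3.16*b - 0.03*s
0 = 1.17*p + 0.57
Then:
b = 0.00949367088607595*s - 0.284810126582278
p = -0.49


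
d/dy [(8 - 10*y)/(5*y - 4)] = 0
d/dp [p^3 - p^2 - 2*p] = 3*p^2 - 2*p - 2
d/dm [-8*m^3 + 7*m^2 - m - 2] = -24*m^2 + 14*m - 1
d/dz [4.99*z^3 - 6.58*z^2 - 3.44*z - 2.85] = 14.97*z^2 - 13.16*z - 3.44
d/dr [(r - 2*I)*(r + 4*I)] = 2*r + 2*I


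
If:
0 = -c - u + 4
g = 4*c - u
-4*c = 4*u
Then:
No Solution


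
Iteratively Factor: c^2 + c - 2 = (c - 1)*(c + 2)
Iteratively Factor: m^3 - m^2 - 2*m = (m - 2)*(m^2 + m) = m*(m - 2)*(m + 1)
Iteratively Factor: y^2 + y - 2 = (y - 1)*(y + 2)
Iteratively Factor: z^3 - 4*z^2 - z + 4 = (z - 4)*(z^2 - 1) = (z - 4)*(z - 1)*(z + 1)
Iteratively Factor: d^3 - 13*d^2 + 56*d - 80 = (d - 5)*(d^2 - 8*d + 16) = (d - 5)*(d - 4)*(d - 4)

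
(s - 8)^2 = s^2 - 16*s + 64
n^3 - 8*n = n*(n - 2*sqrt(2))*(n + 2*sqrt(2))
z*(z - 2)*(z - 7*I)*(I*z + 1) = I*z^4 + 8*z^3 - 2*I*z^3 - 16*z^2 - 7*I*z^2 + 14*I*z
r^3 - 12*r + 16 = (r - 2)^2*(r + 4)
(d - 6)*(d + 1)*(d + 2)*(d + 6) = d^4 + 3*d^3 - 34*d^2 - 108*d - 72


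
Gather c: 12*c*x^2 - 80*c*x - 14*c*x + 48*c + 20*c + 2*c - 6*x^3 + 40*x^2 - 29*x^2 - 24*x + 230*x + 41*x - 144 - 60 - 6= c*(12*x^2 - 94*x + 70) - 6*x^3 + 11*x^2 + 247*x - 210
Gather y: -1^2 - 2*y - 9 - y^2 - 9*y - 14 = -y^2 - 11*y - 24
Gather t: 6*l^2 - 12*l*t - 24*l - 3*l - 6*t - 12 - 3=6*l^2 - 27*l + t*(-12*l - 6) - 15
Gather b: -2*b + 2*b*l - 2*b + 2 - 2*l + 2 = b*(2*l - 4) - 2*l + 4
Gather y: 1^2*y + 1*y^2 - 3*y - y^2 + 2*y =0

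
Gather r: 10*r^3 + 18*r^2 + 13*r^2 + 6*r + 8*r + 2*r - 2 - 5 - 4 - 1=10*r^3 + 31*r^2 + 16*r - 12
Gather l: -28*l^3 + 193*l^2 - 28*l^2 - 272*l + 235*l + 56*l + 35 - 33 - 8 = -28*l^3 + 165*l^2 + 19*l - 6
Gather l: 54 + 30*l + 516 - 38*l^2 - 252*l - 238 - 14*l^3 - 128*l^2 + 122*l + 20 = -14*l^3 - 166*l^2 - 100*l + 352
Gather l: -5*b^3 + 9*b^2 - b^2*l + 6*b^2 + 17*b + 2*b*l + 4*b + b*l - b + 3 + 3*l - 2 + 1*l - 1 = -5*b^3 + 15*b^2 + 20*b + l*(-b^2 + 3*b + 4)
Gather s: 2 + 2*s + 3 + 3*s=5*s + 5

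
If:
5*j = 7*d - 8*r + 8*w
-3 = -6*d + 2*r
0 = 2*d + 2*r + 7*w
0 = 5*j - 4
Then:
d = 80/183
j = 4/5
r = -23/122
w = -13/183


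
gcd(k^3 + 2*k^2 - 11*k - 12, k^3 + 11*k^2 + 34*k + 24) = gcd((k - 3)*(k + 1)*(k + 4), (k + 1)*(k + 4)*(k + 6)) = k^2 + 5*k + 4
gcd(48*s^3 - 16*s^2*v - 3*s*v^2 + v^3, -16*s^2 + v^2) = 16*s^2 - v^2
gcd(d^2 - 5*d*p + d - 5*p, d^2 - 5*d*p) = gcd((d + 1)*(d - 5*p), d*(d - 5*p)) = -d + 5*p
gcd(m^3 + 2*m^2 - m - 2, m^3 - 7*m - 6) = m^2 + 3*m + 2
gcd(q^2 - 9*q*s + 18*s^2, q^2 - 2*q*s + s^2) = 1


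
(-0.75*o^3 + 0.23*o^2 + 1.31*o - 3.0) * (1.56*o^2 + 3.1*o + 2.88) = -1.17*o^5 - 1.9662*o^4 + 0.5966*o^3 + 0.0434000000000001*o^2 - 5.5272*o - 8.64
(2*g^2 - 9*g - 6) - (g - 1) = 2*g^2 - 10*g - 5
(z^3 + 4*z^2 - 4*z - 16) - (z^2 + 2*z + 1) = z^3 + 3*z^2 - 6*z - 17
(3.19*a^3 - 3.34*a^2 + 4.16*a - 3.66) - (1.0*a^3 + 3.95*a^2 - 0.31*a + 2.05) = 2.19*a^3 - 7.29*a^2 + 4.47*a - 5.71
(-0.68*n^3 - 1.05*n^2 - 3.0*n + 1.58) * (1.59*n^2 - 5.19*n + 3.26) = -1.0812*n^5 + 1.8597*n^4 - 1.5373*n^3 + 14.6592*n^2 - 17.9802*n + 5.1508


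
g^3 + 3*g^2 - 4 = (g - 1)*(g + 2)^2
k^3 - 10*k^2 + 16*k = k*(k - 8)*(k - 2)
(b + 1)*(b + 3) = b^2 + 4*b + 3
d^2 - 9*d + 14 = (d - 7)*(d - 2)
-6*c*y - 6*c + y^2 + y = (-6*c + y)*(y + 1)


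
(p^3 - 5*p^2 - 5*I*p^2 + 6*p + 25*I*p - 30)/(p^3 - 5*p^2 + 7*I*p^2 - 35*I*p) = (p^2 - 5*I*p + 6)/(p*(p + 7*I))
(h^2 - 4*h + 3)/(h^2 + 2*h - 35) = (h^2 - 4*h + 3)/(h^2 + 2*h - 35)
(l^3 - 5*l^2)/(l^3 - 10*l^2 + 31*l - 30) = l^2/(l^2 - 5*l + 6)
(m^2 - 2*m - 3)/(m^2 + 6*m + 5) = (m - 3)/(m + 5)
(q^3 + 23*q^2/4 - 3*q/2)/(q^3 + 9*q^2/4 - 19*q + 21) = q*(4*q - 1)/(4*q^2 - 15*q + 14)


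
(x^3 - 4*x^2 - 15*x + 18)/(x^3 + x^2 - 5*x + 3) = (x - 6)/(x - 1)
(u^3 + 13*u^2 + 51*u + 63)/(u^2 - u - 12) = (u^2 + 10*u + 21)/(u - 4)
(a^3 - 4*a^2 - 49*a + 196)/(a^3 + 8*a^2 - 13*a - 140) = (a - 7)/(a + 5)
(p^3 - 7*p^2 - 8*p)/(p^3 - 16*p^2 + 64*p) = (p + 1)/(p - 8)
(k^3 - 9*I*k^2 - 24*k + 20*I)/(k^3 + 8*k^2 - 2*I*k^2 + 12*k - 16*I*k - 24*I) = (k^2 - 7*I*k - 10)/(k^2 + 8*k + 12)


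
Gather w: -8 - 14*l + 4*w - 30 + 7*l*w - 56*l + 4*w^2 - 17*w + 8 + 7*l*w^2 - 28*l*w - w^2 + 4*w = -70*l + w^2*(7*l + 3) + w*(-21*l - 9) - 30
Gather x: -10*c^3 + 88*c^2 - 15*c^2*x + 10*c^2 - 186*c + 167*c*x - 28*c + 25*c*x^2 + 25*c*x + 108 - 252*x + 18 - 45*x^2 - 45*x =-10*c^3 + 98*c^2 - 214*c + x^2*(25*c - 45) + x*(-15*c^2 + 192*c - 297) + 126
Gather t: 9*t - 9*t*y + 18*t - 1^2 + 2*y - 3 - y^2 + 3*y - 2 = t*(27 - 9*y) - y^2 + 5*y - 6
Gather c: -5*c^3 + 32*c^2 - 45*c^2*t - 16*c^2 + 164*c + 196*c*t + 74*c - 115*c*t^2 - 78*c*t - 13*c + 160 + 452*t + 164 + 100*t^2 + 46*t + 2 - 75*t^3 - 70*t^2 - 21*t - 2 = -5*c^3 + c^2*(16 - 45*t) + c*(-115*t^2 + 118*t + 225) - 75*t^3 + 30*t^2 + 477*t + 324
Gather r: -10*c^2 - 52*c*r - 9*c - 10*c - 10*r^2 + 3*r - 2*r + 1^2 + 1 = -10*c^2 - 19*c - 10*r^2 + r*(1 - 52*c) + 2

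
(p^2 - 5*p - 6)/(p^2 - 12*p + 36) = (p + 1)/(p - 6)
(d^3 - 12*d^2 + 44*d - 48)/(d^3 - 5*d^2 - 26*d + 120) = (d - 2)/(d + 5)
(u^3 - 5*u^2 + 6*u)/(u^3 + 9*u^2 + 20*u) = (u^2 - 5*u + 6)/(u^2 + 9*u + 20)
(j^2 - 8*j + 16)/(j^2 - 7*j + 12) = (j - 4)/(j - 3)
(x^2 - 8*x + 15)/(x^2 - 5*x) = (x - 3)/x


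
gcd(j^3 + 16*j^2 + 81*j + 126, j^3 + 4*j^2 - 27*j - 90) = j^2 + 9*j + 18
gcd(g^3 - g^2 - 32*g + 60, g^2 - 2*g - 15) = g - 5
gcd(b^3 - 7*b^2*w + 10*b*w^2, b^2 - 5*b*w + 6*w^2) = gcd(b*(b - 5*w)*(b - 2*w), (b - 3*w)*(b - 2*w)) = -b + 2*w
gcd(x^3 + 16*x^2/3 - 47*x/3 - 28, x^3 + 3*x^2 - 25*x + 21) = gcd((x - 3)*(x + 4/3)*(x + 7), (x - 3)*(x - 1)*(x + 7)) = x^2 + 4*x - 21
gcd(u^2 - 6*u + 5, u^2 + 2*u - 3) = u - 1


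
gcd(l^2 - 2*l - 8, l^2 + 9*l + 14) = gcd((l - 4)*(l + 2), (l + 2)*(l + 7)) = l + 2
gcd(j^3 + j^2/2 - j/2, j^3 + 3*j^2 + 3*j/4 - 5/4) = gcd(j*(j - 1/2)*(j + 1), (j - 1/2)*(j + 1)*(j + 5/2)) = j^2 + j/2 - 1/2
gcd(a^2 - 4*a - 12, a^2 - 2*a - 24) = a - 6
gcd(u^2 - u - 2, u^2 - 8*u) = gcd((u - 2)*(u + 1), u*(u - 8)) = 1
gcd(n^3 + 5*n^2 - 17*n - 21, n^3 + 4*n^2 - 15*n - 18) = n^2 - 2*n - 3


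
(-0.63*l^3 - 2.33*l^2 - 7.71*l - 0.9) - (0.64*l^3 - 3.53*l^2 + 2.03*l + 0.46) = -1.27*l^3 + 1.2*l^2 - 9.74*l - 1.36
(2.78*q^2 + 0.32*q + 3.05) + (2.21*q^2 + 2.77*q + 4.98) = 4.99*q^2 + 3.09*q + 8.03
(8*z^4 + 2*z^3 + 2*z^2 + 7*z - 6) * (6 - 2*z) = -16*z^5 + 44*z^4 + 8*z^3 - 2*z^2 + 54*z - 36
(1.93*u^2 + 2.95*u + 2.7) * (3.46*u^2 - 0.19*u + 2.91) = 6.6778*u^4 + 9.8403*u^3 + 14.3978*u^2 + 8.0715*u + 7.857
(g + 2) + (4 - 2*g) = 6 - g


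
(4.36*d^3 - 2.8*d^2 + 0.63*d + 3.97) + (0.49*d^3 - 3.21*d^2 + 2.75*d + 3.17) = 4.85*d^3 - 6.01*d^2 + 3.38*d + 7.14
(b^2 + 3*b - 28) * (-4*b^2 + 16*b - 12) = -4*b^4 + 4*b^3 + 148*b^2 - 484*b + 336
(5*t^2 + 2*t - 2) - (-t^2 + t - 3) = 6*t^2 + t + 1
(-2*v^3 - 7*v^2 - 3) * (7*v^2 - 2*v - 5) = -14*v^5 - 45*v^4 + 24*v^3 + 14*v^2 + 6*v + 15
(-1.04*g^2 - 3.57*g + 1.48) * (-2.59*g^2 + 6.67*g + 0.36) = 2.6936*g^4 + 2.3095*g^3 - 28.0195*g^2 + 8.5864*g + 0.5328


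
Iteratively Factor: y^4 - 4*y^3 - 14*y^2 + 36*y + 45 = (y - 3)*(y^3 - y^2 - 17*y - 15) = (y - 5)*(y - 3)*(y^2 + 4*y + 3) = (y - 5)*(y - 3)*(y + 3)*(y + 1)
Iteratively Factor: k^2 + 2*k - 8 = (k - 2)*(k + 4)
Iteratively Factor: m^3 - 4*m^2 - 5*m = (m)*(m^2 - 4*m - 5) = m*(m - 5)*(m + 1)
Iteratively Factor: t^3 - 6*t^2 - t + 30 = (t + 2)*(t^2 - 8*t + 15) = (t - 5)*(t + 2)*(t - 3)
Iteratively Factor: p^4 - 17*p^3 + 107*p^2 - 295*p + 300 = (p - 5)*(p^3 - 12*p^2 + 47*p - 60) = (p - 5)^2*(p^2 - 7*p + 12) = (p - 5)^2*(p - 3)*(p - 4)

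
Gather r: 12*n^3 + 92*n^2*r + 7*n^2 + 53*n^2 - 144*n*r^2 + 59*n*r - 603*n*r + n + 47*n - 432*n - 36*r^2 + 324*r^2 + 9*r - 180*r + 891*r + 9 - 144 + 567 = 12*n^3 + 60*n^2 - 384*n + r^2*(288 - 144*n) + r*(92*n^2 - 544*n + 720) + 432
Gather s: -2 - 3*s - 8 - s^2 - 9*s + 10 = -s^2 - 12*s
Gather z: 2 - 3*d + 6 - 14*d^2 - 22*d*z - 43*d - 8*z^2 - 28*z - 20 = -14*d^2 - 46*d - 8*z^2 + z*(-22*d - 28) - 12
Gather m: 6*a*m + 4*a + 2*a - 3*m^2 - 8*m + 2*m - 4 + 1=6*a - 3*m^2 + m*(6*a - 6) - 3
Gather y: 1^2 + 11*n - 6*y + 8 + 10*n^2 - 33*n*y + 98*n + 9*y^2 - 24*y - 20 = 10*n^2 + 109*n + 9*y^2 + y*(-33*n - 30) - 11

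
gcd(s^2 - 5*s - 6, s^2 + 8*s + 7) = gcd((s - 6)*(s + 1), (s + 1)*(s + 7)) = s + 1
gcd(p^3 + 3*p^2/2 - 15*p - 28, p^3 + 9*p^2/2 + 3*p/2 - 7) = p^2 + 11*p/2 + 7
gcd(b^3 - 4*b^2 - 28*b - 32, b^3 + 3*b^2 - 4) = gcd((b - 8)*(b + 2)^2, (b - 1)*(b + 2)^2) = b^2 + 4*b + 4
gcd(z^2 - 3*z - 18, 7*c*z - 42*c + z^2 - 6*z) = z - 6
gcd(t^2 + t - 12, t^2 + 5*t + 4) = t + 4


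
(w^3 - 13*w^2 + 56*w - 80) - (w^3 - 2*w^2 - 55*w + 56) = -11*w^2 + 111*w - 136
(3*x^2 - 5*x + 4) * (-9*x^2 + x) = -27*x^4 + 48*x^3 - 41*x^2 + 4*x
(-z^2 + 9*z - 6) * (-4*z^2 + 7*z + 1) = 4*z^4 - 43*z^3 + 86*z^2 - 33*z - 6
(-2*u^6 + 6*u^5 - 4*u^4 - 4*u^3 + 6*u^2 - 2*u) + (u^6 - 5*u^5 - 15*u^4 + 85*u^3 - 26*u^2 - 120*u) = -u^6 + u^5 - 19*u^4 + 81*u^3 - 20*u^2 - 122*u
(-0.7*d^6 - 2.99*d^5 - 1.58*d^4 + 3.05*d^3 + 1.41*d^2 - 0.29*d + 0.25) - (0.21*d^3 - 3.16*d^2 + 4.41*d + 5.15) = -0.7*d^6 - 2.99*d^5 - 1.58*d^4 + 2.84*d^3 + 4.57*d^2 - 4.7*d - 4.9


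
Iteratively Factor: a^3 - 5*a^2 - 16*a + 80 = (a - 4)*(a^2 - a - 20) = (a - 5)*(a - 4)*(a + 4)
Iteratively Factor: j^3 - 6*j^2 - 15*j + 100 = (j - 5)*(j^2 - j - 20) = (j - 5)^2*(j + 4)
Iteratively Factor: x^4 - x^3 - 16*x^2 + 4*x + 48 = (x + 3)*(x^3 - 4*x^2 - 4*x + 16) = (x + 2)*(x + 3)*(x^2 - 6*x + 8) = (x - 2)*(x + 2)*(x + 3)*(x - 4)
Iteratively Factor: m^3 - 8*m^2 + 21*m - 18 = (m - 2)*(m^2 - 6*m + 9) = (m - 3)*(m - 2)*(m - 3)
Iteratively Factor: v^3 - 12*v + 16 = (v - 2)*(v^2 + 2*v - 8) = (v - 2)*(v + 4)*(v - 2)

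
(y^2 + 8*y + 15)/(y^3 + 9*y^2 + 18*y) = (y + 5)/(y*(y + 6))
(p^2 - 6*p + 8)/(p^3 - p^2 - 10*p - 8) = (p - 2)/(p^2 + 3*p + 2)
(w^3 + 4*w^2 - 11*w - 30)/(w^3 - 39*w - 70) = (w - 3)/(w - 7)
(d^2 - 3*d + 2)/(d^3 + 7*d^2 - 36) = (d - 1)/(d^2 + 9*d + 18)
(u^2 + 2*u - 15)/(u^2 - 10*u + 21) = (u + 5)/(u - 7)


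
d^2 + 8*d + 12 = (d + 2)*(d + 6)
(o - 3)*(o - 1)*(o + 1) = o^3 - 3*o^2 - o + 3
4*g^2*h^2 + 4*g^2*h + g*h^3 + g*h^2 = h*(4*g + h)*(g*h + g)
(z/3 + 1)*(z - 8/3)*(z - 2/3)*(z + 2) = z^4/3 + 5*z^3/9 - 80*z^2/27 - 100*z/27 + 32/9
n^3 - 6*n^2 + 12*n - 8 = (n - 2)^3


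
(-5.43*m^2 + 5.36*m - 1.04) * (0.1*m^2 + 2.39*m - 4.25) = -0.543*m^4 - 12.4417*m^3 + 35.7839*m^2 - 25.2656*m + 4.42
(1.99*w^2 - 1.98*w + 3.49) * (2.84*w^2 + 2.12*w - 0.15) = 5.6516*w^4 - 1.4044*w^3 + 5.4155*w^2 + 7.6958*w - 0.5235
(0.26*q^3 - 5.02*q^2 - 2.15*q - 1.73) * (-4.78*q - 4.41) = -1.2428*q^4 + 22.849*q^3 + 32.4152*q^2 + 17.7509*q + 7.6293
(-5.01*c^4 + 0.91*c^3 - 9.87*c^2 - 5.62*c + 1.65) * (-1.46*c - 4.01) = 7.3146*c^5 + 18.7615*c^4 + 10.7611*c^3 + 47.7839*c^2 + 20.1272*c - 6.6165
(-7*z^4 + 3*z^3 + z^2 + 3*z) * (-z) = 7*z^5 - 3*z^4 - z^3 - 3*z^2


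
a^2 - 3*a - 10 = (a - 5)*(a + 2)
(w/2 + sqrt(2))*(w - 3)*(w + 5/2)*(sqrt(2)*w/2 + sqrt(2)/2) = sqrt(2)*w^4/4 + sqrt(2)*w^3/8 + w^3 - 2*sqrt(2)*w^2 + w^2/2 - 8*w - 15*sqrt(2)*w/8 - 15/2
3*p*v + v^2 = v*(3*p + v)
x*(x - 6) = x^2 - 6*x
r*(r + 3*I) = r^2 + 3*I*r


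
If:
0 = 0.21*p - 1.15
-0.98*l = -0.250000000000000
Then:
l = 0.26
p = 5.48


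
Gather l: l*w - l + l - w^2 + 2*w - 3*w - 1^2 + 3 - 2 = l*w - w^2 - w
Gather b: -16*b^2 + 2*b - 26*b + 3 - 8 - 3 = -16*b^2 - 24*b - 8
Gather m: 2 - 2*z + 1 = 3 - 2*z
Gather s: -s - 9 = -s - 9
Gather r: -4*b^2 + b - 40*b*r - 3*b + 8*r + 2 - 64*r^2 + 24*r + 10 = -4*b^2 - 2*b - 64*r^2 + r*(32 - 40*b) + 12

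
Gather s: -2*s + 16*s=14*s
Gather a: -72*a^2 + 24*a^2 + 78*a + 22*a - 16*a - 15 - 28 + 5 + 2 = -48*a^2 + 84*a - 36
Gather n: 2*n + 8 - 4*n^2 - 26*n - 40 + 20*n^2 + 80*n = 16*n^2 + 56*n - 32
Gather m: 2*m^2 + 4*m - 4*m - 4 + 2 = 2*m^2 - 2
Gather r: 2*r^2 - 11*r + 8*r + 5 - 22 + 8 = 2*r^2 - 3*r - 9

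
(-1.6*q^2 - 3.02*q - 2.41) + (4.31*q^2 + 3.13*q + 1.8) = 2.71*q^2 + 0.11*q - 0.61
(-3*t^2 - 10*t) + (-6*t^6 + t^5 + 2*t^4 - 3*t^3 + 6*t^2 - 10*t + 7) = -6*t^6 + t^5 + 2*t^4 - 3*t^3 + 3*t^2 - 20*t + 7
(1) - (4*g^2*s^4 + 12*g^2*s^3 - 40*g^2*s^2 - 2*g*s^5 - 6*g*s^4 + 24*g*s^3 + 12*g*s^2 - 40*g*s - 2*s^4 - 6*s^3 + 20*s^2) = -4*g^2*s^4 - 12*g^2*s^3 + 40*g^2*s^2 + 2*g*s^5 + 6*g*s^4 - 24*g*s^3 - 12*g*s^2 + 40*g*s + 2*s^4 + 6*s^3 - 20*s^2 + 1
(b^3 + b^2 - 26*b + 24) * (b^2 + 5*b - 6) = b^5 + 6*b^4 - 27*b^3 - 112*b^2 + 276*b - 144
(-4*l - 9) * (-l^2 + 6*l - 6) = 4*l^3 - 15*l^2 - 30*l + 54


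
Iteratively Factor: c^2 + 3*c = (c + 3)*(c)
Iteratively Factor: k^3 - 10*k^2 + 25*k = (k - 5)*(k^2 - 5*k) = k*(k - 5)*(k - 5)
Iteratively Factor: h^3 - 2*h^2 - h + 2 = (h - 1)*(h^2 - h - 2) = (h - 1)*(h + 1)*(h - 2)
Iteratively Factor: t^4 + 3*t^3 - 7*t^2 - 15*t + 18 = (t + 3)*(t^3 - 7*t + 6) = (t + 3)^2*(t^2 - 3*t + 2) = (t - 2)*(t + 3)^2*(t - 1)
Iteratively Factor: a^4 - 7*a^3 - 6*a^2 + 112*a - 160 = (a - 4)*(a^3 - 3*a^2 - 18*a + 40) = (a - 4)*(a - 2)*(a^2 - a - 20) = (a - 5)*(a - 4)*(a - 2)*(a + 4)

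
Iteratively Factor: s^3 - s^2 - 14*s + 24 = (s + 4)*(s^2 - 5*s + 6) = (s - 3)*(s + 4)*(s - 2)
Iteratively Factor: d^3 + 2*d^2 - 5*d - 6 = (d + 3)*(d^2 - d - 2) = (d + 1)*(d + 3)*(d - 2)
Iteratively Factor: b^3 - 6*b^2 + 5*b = (b)*(b^2 - 6*b + 5) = b*(b - 1)*(b - 5)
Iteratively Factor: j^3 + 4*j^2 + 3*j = (j)*(j^2 + 4*j + 3) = j*(j + 3)*(j + 1)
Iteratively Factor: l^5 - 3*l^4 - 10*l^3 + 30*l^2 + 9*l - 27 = (l - 3)*(l^4 - 10*l^2 + 9) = (l - 3)*(l + 3)*(l^3 - 3*l^2 - l + 3) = (l - 3)*(l + 1)*(l + 3)*(l^2 - 4*l + 3) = (l - 3)*(l - 1)*(l + 1)*(l + 3)*(l - 3)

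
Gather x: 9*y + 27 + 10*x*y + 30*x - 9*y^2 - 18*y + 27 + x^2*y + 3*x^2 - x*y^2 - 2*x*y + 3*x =x^2*(y + 3) + x*(-y^2 + 8*y + 33) - 9*y^2 - 9*y + 54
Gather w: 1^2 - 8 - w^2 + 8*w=-w^2 + 8*w - 7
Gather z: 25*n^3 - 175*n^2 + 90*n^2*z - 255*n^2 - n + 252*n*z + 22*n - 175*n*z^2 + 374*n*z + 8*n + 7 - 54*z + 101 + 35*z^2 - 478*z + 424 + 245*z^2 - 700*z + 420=25*n^3 - 430*n^2 + 29*n + z^2*(280 - 175*n) + z*(90*n^2 + 626*n - 1232) + 952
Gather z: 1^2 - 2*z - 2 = -2*z - 1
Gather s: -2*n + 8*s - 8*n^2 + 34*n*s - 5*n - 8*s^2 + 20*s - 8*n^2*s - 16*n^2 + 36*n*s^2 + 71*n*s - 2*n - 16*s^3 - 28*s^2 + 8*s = -24*n^2 - 9*n - 16*s^3 + s^2*(36*n - 36) + s*(-8*n^2 + 105*n + 36)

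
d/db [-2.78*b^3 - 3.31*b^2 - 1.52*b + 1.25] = -8.34*b^2 - 6.62*b - 1.52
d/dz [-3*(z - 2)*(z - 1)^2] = 3*(5 - 3*z)*(z - 1)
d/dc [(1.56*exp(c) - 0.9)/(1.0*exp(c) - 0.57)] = 0.0108*exp(c)/(1.0*exp(c) - 0.57)^2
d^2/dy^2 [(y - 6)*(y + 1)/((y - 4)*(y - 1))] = 60*(-y^2 + 5*y - 7)/(y^6 - 15*y^5 + 87*y^4 - 245*y^3 + 348*y^2 - 240*y + 64)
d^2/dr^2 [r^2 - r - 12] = 2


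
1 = 1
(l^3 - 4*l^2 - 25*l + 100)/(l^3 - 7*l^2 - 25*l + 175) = (l - 4)/(l - 7)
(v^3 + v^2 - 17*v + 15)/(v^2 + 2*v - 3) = (v^2 + 2*v - 15)/(v + 3)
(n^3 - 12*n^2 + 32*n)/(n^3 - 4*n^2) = (n - 8)/n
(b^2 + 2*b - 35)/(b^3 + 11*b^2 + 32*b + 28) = (b - 5)/(b^2 + 4*b + 4)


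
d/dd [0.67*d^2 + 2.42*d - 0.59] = 1.34*d + 2.42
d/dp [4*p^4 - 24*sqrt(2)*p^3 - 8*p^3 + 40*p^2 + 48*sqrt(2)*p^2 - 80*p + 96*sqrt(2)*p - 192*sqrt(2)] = 16*p^3 - 72*sqrt(2)*p^2 - 24*p^2 + 80*p + 96*sqrt(2)*p - 80 + 96*sqrt(2)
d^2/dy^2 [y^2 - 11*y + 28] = 2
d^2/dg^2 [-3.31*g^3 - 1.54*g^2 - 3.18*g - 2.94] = -19.86*g - 3.08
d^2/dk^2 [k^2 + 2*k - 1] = 2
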